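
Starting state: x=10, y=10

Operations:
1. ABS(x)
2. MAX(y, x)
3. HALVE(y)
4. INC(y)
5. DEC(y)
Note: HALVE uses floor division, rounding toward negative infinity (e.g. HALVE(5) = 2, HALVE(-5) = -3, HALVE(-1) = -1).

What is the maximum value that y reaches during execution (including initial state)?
10

Values of y at each step:
Initial: y = 10 ← maximum
After step 1: y = 10
After step 2: y = 10
After step 3: y = 5
After step 4: y = 6
After step 5: y = 5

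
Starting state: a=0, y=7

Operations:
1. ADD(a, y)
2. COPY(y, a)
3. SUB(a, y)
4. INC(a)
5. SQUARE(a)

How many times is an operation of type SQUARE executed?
1

Counting SQUARE operations:
Step 5: SQUARE(a) ← SQUARE
Total: 1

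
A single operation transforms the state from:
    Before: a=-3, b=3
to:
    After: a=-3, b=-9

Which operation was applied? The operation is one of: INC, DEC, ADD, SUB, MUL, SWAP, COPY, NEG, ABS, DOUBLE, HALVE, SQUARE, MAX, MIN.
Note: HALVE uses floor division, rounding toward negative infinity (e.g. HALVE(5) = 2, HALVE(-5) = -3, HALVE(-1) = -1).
MUL(b, a)

Analyzing the change:
Before: a=-3, b=3
After: a=-3, b=-9
Variable b changed from 3 to -9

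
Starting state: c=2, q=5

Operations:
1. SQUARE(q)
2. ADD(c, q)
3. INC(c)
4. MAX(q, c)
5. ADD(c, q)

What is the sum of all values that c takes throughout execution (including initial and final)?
143

Values of c at each step:
Initial: c = 2
After step 1: c = 2
After step 2: c = 27
After step 3: c = 28
After step 4: c = 28
After step 5: c = 56
Sum = 2 + 2 + 27 + 28 + 28 + 56 = 143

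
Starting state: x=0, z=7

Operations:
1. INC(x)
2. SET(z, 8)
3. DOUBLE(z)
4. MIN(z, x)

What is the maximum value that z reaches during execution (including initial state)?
16

Values of z at each step:
Initial: z = 7
After step 1: z = 7
After step 2: z = 8
After step 3: z = 16 ← maximum
After step 4: z = 1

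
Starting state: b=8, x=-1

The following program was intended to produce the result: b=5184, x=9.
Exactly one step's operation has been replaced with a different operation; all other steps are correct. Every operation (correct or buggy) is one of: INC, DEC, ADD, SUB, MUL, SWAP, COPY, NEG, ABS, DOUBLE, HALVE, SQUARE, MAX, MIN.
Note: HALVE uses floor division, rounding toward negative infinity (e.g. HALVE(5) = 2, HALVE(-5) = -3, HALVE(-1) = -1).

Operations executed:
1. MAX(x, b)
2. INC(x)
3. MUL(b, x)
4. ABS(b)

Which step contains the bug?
Step 4

Trace with buggy code:
Initial: b=8, x=-1
After step 1: b=8, x=8
After step 2: b=8, x=9
After step 3: b=72, x=9
After step 4: b=72, x=9
Actual final b=72, x=9 ≠ expected b=5184, x=9.
Step 4 is the only position where a single-operation replacement can produce the expected result.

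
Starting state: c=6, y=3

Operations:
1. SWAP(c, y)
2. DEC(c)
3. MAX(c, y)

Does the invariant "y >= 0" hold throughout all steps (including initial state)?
Yes

The invariant holds at every step.

State at each step:
Initial: c=6, y=3
After step 1: c=3, y=6
After step 2: c=2, y=6
After step 3: c=6, y=6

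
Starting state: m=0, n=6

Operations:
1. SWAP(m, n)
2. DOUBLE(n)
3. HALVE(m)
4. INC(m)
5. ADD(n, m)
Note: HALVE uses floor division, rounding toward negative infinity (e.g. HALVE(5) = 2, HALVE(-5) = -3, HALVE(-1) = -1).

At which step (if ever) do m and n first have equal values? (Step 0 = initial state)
Step 5

m and n first become equal after step 5.

Comparing values at each step:
Initial: m=0, n=6
After step 1: m=6, n=0
After step 2: m=6, n=0
After step 3: m=3, n=0
After step 4: m=4, n=0
After step 5: m=4, n=4 ← equal!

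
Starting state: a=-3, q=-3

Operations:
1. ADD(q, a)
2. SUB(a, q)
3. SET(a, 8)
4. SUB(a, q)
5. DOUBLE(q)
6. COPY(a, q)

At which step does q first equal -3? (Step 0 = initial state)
Step 0

Tracing q:
Initial: q = -3 ← first occurrence
After step 1: q = -6
After step 2: q = -6
After step 3: q = -6
After step 4: q = -6
After step 5: q = -12
After step 6: q = -12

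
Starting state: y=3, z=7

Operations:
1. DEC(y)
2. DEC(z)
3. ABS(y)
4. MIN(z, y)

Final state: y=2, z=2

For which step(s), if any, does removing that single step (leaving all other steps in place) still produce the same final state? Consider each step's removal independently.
Step(s) 2, 3

Testing removal of each single step:
Without step 1: final = y=3, z=3 (different)
Without step 2: final = y=2, z=2 (same)
Without step 3: final = y=2, z=2 (same)
Without step 4: final = y=2, z=6 (different)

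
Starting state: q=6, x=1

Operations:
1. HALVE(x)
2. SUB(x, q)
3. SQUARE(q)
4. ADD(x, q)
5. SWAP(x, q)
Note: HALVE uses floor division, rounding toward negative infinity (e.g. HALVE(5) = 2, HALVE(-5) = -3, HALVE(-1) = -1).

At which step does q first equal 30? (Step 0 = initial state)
Step 5

Tracing q:
Initial: q = 6
After step 1: q = 6
After step 2: q = 6
After step 3: q = 36
After step 4: q = 36
After step 5: q = 30 ← first occurrence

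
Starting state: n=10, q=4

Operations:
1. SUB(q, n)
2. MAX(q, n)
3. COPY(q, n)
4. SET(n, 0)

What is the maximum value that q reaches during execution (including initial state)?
10

Values of q at each step:
Initial: q = 4
After step 1: q = -6
After step 2: q = 10 ← maximum
After step 3: q = 10
After step 4: q = 10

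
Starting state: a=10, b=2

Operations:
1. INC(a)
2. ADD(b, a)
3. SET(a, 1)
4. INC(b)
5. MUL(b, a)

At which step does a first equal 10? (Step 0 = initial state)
Step 0

Tracing a:
Initial: a = 10 ← first occurrence
After step 1: a = 11
After step 2: a = 11
After step 3: a = 1
After step 4: a = 1
After step 5: a = 1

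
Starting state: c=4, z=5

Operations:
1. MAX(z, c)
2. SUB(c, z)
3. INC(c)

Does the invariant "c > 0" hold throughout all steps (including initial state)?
No, violated after step 2

The invariant is violated after step 2.

State at each step:
Initial: c=4, z=5
After step 1: c=4, z=5
After step 2: c=-1, z=5
After step 3: c=0, z=5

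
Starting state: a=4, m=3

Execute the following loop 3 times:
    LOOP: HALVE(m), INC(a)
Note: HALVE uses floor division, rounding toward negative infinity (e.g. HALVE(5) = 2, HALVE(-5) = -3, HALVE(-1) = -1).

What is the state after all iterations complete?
a=7, m=0

Iteration trace:
Start: a=4, m=3
After iteration 1: a=5, m=1
After iteration 2: a=6, m=0
After iteration 3: a=7, m=0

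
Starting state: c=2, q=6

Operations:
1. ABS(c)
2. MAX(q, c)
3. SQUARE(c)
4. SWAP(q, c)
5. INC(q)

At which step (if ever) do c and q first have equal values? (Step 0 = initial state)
Never

c and q never become equal during execution.

Comparing values at each step:
Initial: c=2, q=6
After step 1: c=2, q=6
After step 2: c=2, q=6
After step 3: c=4, q=6
After step 4: c=6, q=4
After step 5: c=6, q=5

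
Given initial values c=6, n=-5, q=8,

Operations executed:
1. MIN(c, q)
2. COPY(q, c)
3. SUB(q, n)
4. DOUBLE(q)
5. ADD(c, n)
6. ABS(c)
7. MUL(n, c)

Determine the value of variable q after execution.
q = 22

Tracing execution:
Step 1: MIN(c, q) → q = 8
Step 2: COPY(q, c) → q = 6
Step 3: SUB(q, n) → q = 11
Step 4: DOUBLE(q) → q = 22
Step 5: ADD(c, n) → q = 22
Step 6: ABS(c) → q = 22
Step 7: MUL(n, c) → q = 22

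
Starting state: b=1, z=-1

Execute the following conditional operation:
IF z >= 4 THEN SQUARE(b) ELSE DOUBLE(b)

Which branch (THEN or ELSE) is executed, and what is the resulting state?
Branch: ELSE, Final state: b=2, z=-1

Evaluating condition: z >= 4
z = -1
Condition is False, so ELSE branch executes
After DOUBLE(b): b=2, z=-1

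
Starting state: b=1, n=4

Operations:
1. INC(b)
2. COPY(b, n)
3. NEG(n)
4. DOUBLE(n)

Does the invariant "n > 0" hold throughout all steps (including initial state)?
No, violated after step 3

The invariant is violated after step 3.

State at each step:
Initial: b=1, n=4
After step 1: b=2, n=4
After step 2: b=4, n=4
After step 3: b=4, n=-4
After step 4: b=4, n=-8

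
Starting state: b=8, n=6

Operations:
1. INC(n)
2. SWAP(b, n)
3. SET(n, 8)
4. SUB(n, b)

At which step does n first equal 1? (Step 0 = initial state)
Step 4

Tracing n:
Initial: n = 6
After step 1: n = 7
After step 2: n = 8
After step 3: n = 8
After step 4: n = 1 ← first occurrence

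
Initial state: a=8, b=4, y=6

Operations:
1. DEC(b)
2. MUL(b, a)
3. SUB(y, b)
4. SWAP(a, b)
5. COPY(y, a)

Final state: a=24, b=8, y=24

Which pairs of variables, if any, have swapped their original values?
None

Comparing initial and final values:
y: 6 → 24
b: 4 → 8
a: 8 → 24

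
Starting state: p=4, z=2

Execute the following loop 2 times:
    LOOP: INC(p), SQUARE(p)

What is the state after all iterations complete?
p=676, z=2

Iteration trace:
Start: p=4, z=2
After iteration 1: p=25, z=2
After iteration 2: p=676, z=2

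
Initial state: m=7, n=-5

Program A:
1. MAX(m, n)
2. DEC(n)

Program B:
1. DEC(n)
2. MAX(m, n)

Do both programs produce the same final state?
Yes

Program A final state: m=7, n=-6
Program B final state: m=7, n=-6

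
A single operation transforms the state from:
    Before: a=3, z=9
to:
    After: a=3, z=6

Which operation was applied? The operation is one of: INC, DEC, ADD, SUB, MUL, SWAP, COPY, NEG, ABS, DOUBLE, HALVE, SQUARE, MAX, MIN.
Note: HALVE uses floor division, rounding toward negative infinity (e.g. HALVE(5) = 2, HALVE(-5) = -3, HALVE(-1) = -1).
SUB(z, a)

Analyzing the change:
Before: a=3, z=9
After: a=3, z=6
Variable z changed from 9 to 6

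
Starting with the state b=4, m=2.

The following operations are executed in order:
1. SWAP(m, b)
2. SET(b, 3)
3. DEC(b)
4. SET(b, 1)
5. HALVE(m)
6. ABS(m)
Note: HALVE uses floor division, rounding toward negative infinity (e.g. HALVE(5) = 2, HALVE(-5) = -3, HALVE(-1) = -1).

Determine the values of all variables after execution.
{b: 1, m: 2}

Step-by-step execution:
Initial: b=4, m=2
After step 1 (SWAP(m, b)): b=2, m=4
After step 2 (SET(b, 3)): b=3, m=4
After step 3 (DEC(b)): b=2, m=4
After step 4 (SET(b, 1)): b=1, m=4
After step 5 (HALVE(m)): b=1, m=2
After step 6 (ABS(m)): b=1, m=2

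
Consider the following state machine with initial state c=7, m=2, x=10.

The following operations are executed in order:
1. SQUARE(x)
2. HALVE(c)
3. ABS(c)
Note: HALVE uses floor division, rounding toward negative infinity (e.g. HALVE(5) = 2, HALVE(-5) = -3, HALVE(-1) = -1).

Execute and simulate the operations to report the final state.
{c: 3, m: 2, x: 100}

Step-by-step execution:
Initial: c=7, m=2, x=10
After step 1 (SQUARE(x)): c=7, m=2, x=100
After step 2 (HALVE(c)): c=3, m=2, x=100
After step 3 (ABS(c)): c=3, m=2, x=100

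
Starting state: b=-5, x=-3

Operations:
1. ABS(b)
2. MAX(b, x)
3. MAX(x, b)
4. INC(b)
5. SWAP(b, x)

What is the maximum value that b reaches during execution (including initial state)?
6

Values of b at each step:
Initial: b = -5
After step 1: b = 5
After step 2: b = 5
After step 3: b = 5
After step 4: b = 6 ← maximum
After step 5: b = 5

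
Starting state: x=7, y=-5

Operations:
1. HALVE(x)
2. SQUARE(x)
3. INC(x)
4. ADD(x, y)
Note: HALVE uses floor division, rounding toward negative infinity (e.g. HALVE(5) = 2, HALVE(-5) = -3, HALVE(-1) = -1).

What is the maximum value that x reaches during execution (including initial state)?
10

Values of x at each step:
Initial: x = 7
After step 1: x = 3
After step 2: x = 9
After step 3: x = 10 ← maximum
After step 4: x = 5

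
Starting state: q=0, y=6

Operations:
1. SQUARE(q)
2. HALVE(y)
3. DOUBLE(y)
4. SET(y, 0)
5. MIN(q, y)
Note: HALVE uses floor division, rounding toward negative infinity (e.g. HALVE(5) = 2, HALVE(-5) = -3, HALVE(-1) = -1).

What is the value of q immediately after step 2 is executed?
q = 0

Tracing q through execution:
Initial: q = 0
After step 1 (SQUARE(q)): q = 0
After step 2 (HALVE(y)): q = 0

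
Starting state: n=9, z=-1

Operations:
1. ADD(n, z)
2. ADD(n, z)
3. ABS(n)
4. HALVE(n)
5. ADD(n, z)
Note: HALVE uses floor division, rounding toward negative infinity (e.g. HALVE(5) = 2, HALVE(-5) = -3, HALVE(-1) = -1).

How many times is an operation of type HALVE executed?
1

Counting HALVE operations:
Step 4: HALVE(n) ← HALVE
Total: 1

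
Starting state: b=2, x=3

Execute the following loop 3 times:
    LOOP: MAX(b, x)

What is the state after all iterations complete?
b=3, x=3

Iteration trace:
Start: b=2, x=3
After iteration 1: b=3, x=3
After iteration 2: b=3, x=3
After iteration 3: b=3, x=3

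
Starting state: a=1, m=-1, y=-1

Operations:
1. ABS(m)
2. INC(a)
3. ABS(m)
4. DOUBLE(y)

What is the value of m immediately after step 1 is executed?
m = 1

Tracing m through execution:
Initial: m = -1
After step 1 (ABS(m)): m = 1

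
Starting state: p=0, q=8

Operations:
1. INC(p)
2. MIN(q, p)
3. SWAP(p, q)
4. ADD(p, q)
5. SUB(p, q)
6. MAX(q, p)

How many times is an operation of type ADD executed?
1

Counting ADD operations:
Step 4: ADD(p, q) ← ADD
Total: 1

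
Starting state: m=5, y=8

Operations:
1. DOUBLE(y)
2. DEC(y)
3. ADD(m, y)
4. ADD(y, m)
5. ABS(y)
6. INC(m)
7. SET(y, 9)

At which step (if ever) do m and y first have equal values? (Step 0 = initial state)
Never

m and y never become equal during execution.

Comparing values at each step:
Initial: m=5, y=8
After step 1: m=5, y=16
After step 2: m=5, y=15
After step 3: m=20, y=15
After step 4: m=20, y=35
After step 5: m=20, y=35
After step 6: m=21, y=35
After step 7: m=21, y=9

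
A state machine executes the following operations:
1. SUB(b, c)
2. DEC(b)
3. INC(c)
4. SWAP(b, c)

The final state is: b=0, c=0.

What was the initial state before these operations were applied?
b=0, c=-1

Working backwards:
Final state: b=0, c=0
Before step 4 (SWAP(b, c)): b=0, c=0
Before step 3 (INC(c)): b=0, c=-1
Before step 2 (DEC(b)): b=1, c=-1
Before step 1 (SUB(b, c)): b=0, c=-1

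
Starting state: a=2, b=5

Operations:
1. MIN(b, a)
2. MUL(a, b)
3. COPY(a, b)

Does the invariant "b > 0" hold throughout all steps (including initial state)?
Yes

The invariant holds at every step.

State at each step:
Initial: a=2, b=5
After step 1: a=2, b=2
After step 2: a=4, b=2
After step 3: a=2, b=2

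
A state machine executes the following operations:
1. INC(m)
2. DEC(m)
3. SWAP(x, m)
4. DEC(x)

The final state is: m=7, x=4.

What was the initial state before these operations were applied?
m=5, x=7

Working backwards:
Final state: m=7, x=4
Before step 4 (DEC(x)): m=7, x=5
Before step 3 (SWAP(x, m)): m=5, x=7
Before step 2 (DEC(m)): m=6, x=7
Before step 1 (INC(m)): m=5, x=7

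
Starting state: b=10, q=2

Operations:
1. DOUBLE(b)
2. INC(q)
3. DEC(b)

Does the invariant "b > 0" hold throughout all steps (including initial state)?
Yes

The invariant holds at every step.

State at each step:
Initial: b=10, q=2
After step 1: b=20, q=2
After step 2: b=20, q=3
After step 3: b=19, q=3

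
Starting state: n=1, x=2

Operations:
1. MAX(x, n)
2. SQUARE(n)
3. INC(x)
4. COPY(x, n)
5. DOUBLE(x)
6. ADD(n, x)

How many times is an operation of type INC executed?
1

Counting INC operations:
Step 3: INC(x) ← INC
Total: 1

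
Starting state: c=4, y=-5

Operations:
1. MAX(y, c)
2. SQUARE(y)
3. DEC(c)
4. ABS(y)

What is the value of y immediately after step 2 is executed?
y = 16

Tracing y through execution:
Initial: y = -5
After step 1 (MAX(y, c)): y = 4
After step 2 (SQUARE(y)): y = 16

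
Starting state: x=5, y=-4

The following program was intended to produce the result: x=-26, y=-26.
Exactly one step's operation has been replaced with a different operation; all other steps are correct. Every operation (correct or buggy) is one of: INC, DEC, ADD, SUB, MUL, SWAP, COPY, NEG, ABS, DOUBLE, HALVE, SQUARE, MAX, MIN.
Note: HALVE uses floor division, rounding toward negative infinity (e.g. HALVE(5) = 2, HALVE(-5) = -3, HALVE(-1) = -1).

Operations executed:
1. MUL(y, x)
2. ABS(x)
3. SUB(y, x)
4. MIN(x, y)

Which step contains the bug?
Step 2

Trace with buggy code:
Initial: x=5, y=-4
After step 1: x=5, y=-20
After step 2: x=5, y=-20
After step 3: x=5, y=-25
After step 4: x=-25, y=-25
Actual final x=-25, y=-25 ≠ expected x=-26, y=-26.
Step 2 is the only position where a single-operation replacement can produce the expected result.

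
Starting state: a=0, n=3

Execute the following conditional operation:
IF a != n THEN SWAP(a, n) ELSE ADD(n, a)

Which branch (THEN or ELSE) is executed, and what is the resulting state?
Branch: THEN, Final state: a=3, n=0

Evaluating condition: a != n
a = 0, n = 3
Condition is True, so THEN branch executes
After SWAP(a, n): a=3, n=0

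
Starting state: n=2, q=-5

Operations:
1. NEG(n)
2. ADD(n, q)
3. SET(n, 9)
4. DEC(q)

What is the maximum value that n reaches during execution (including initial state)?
9

Values of n at each step:
Initial: n = 2
After step 1: n = -2
After step 2: n = -7
After step 3: n = 9 ← maximum
After step 4: n = 9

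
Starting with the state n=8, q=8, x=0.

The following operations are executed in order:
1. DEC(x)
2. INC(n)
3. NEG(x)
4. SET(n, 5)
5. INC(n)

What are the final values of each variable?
{n: 6, q: 8, x: 1}

Step-by-step execution:
Initial: n=8, q=8, x=0
After step 1 (DEC(x)): n=8, q=8, x=-1
After step 2 (INC(n)): n=9, q=8, x=-1
After step 3 (NEG(x)): n=9, q=8, x=1
After step 4 (SET(n, 5)): n=5, q=8, x=1
After step 5 (INC(n)): n=6, q=8, x=1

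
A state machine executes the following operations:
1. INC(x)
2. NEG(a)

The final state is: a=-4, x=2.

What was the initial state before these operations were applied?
a=4, x=1

Working backwards:
Final state: a=-4, x=2
Before step 2 (NEG(a)): a=4, x=2
Before step 1 (INC(x)): a=4, x=1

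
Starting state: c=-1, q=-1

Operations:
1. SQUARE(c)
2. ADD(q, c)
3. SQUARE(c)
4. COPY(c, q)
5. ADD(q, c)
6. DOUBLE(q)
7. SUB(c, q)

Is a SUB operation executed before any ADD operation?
No

First SUB: step 7
First ADD: step 2
Since 7 > 2, ADD comes first.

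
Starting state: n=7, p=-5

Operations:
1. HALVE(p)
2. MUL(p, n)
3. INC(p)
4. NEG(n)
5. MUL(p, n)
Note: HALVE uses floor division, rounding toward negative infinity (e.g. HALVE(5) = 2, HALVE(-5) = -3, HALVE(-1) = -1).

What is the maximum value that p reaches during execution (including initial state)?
140

Values of p at each step:
Initial: p = -5
After step 1: p = -3
After step 2: p = -21
After step 3: p = -20
After step 4: p = -20
After step 5: p = 140 ← maximum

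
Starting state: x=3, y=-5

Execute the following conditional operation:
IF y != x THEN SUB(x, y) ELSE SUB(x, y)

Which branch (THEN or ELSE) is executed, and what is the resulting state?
Branch: THEN, Final state: x=8, y=-5

Evaluating condition: y != x
y = -5, x = 3
Condition is True, so THEN branch executes
After SUB(x, y): x=8, y=-5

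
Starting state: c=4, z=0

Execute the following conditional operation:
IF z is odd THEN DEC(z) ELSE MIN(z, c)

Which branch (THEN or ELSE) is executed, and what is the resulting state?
Branch: ELSE, Final state: c=4, z=0

Evaluating condition: z is odd
Condition is False, so ELSE branch executes
After MIN(z, c): c=4, z=0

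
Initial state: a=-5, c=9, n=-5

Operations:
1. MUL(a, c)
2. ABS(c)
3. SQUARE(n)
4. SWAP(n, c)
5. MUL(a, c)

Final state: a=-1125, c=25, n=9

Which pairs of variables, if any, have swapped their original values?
None

Comparing initial and final values:
c: 9 → 25
n: -5 → 9
a: -5 → -1125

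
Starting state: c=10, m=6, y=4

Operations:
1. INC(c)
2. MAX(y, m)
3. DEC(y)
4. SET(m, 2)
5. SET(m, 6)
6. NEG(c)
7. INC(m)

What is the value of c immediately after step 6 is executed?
c = -11

Tracing c through execution:
Initial: c = 10
After step 1 (INC(c)): c = 11
After step 2 (MAX(y, m)): c = 11
After step 3 (DEC(y)): c = 11
After step 4 (SET(m, 2)): c = 11
After step 5 (SET(m, 6)): c = 11
After step 6 (NEG(c)): c = -11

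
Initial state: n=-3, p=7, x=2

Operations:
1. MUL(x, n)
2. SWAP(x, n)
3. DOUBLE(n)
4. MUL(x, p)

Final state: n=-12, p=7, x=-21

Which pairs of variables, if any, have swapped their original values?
None

Comparing initial and final values:
p: 7 → 7
n: -3 → -12
x: 2 → -21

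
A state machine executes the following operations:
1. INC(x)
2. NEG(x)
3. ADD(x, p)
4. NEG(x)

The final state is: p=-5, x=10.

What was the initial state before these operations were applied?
p=-5, x=4

Working backwards:
Final state: p=-5, x=10
Before step 4 (NEG(x)): p=-5, x=-10
Before step 3 (ADD(x, p)): p=-5, x=-5
Before step 2 (NEG(x)): p=-5, x=5
Before step 1 (INC(x)): p=-5, x=4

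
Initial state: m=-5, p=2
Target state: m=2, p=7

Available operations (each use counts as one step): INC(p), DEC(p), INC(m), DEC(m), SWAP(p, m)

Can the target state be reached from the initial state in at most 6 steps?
No

The target state cannot be reached within 6 steps.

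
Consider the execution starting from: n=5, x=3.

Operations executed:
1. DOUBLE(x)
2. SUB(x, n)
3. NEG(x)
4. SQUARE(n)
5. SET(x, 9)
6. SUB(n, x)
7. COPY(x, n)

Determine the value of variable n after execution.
n = 16

Tracing execution:
Step 1: DOUBLE(x) → n = 5
Step 2: SUB(x, n) → n = 5
Step 3: NEG(x) → n = 5
Step 4: SQUARE(n) → n = 25
Step 5: SET(x, 9) → n = 25
Step 6: SUB(n, x) → n = 16
Step 7: COPY(x, n) → n = 16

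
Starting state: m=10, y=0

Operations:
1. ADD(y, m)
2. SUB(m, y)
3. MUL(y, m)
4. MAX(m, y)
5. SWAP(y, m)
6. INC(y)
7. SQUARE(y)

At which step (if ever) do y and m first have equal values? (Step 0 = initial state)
Step 1

y and m first become equal after step 1.

Comparing values at each step:
Initial: y=0, m=10
After step 1: y=10, m=10 ← equal!
After step 2: y=10, m=0
After step 3: y=0, m=0 ← equal!
After step 4: y=0, m=0 ← equal!
After step 5: y=0, m=0 ← equal!
After step 6: y=1, m=0
After step 7: y=1, m=0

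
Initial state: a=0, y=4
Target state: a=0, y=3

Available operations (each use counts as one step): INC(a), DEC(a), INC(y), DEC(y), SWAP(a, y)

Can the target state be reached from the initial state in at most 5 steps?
Yes

Path (1 step): DEC(y)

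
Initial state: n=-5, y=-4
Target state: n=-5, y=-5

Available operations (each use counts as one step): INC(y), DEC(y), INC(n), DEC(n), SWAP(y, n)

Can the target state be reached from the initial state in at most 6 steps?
Yes

Path (1 step): DEC(y)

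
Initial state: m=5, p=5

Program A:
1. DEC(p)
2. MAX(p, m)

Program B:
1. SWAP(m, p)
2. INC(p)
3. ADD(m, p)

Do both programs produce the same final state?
No

Program A final state: m=5, p=5
Program B final state: m=11, p=6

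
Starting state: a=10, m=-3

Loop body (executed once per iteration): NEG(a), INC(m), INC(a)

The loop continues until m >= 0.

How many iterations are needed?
3

Tracing iterations:
Initial: a=10, m=-3
After iteration 1: a=-9, m=-2
After iteration 2: a=10, m=-1
After iteration 3: a=-9, m=0
m >= 0 now holds, so the loop exits after 3 iterations.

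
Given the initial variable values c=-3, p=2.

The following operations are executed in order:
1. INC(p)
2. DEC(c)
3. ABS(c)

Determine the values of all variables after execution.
{c: 4, p: 3}

Step-by-step execution:
Initial: c=-3, p=2
After step 1 (INC(p)): c=-3, p=3
After step 2 (DEC(c)): c=-4, p=3
After step 3 (ABS(c)): c=4, p=3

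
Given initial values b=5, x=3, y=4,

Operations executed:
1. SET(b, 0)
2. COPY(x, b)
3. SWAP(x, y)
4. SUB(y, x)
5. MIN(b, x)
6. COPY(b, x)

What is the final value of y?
y = -4

Tracing execution:
Step 1: SET(b, 0) → y = 4
Step 2: COPY(x, b) → y = 4
Step 3: SWAP(x, y) → y = 0
Step 4: SUB(y, x) → y = -4
Step 5: MIN(b, x) → y = -4
Step 6: COPY(b, x) → y = -4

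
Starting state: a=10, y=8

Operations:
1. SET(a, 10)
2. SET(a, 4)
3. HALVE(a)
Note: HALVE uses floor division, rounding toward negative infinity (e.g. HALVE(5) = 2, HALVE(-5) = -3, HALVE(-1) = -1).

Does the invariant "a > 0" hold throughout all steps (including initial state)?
Yes

The invariant holds at every step.

State at each step:
Initial: a=10, y=8
After step 1: a=10, y=8
After step 2: a=4, y=8
After step 3: a=2, y=8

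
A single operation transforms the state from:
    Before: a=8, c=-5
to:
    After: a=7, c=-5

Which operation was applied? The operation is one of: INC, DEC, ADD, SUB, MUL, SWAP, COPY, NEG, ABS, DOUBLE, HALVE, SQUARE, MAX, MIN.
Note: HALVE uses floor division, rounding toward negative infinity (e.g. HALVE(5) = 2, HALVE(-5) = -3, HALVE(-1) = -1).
DEC(a)

Analyzing the change:
Before: a=8, c=-5
After: a=7, c=-5
Variable a changed from 8 to 7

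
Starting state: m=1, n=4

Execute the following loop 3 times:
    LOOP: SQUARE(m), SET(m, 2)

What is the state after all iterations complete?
m=2, n=4

Iteration trace:
Start: m=1, n=4
After iteration 1: m=2, n=4
After iteration 2: m=2, n=4
After iteration 3: m=2, n=4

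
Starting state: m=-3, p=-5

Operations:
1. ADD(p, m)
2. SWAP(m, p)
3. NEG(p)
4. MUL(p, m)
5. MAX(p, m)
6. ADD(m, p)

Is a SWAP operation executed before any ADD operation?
No

First SWAP: step 2
First ADD: step 1
Since 2 > 1, ADD comes first.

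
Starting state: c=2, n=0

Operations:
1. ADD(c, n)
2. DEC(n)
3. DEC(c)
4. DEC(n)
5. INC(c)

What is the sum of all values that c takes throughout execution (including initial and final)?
10

Values of c at each step:
Initial: c = 2
After step 1: c = 2
After step 2: c = 2
After step 3: c = 1
After step 4: c = 1
After step 5: c = 2
Sum = 2 + 2 + 2 + 1 + 1 + 2 = 10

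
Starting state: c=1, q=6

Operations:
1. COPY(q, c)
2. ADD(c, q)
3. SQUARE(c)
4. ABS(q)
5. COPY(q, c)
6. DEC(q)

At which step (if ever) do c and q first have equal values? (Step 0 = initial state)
Step 1

c and q first become equal after step 1.

Comparing values at each step:
Initial: c=1, q=6
After step 1: c=1, q=1 ← equal!
After step 2: c=2, q=1
After step 3: c=4, q=1
After step 4: c=4, q=1
After step 5: c=4, q=4 ← equal!
After step 6: c=4, q=3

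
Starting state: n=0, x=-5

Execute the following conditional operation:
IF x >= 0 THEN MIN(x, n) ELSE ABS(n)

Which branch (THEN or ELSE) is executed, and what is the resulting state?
Branch: ELSE, Final state: n=0, x=-5

Evaluating condition: x >= 0
x = -5
Condition is False, so ELSE branch executes
After ABS(n): n=0, x=-5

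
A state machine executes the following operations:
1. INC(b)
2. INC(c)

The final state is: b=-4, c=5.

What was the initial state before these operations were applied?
b=-5, c=4

Working backwards:
Final state: b=-4, c=5
Before step 2 (INC(c)): b=-4, c=4
Before step 1 (INC(b)): b=-5, c=4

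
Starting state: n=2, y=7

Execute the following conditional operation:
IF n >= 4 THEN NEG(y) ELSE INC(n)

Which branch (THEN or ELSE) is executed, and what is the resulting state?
Branch: ELSE, Final state: n=3, y=7

Evaluating condition: n >= 4
n = 2
Condition is False, so ELSE branch executes
After INC(n): n=3, y=7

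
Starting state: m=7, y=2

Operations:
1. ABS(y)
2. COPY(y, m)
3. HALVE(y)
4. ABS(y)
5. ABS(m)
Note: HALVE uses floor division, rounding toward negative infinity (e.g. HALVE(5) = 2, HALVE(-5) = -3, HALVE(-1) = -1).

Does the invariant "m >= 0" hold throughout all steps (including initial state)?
Yes

The invariant holds at every step.

State at each step:
Initial: m=7, y=2
After step 1: m=7, y=2
After step 2: m=7, y=7
After step 3: m=7, y=3
After step 4: m=7, y=3
After step 5: m=7, y=3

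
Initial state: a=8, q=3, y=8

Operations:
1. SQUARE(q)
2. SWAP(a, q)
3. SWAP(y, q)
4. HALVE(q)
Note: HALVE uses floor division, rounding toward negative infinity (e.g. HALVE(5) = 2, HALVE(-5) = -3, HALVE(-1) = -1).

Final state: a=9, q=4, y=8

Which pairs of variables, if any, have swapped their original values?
None

Comparing initial and final values:
y: 8 → 8
a: 8 → 9
q: 3 → 4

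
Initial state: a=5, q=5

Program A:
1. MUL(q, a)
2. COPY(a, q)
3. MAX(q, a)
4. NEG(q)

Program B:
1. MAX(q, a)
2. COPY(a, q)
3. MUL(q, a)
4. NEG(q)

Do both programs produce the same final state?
No

Program A final state: a=25, q=-25
Program B final state: a=5, q=-25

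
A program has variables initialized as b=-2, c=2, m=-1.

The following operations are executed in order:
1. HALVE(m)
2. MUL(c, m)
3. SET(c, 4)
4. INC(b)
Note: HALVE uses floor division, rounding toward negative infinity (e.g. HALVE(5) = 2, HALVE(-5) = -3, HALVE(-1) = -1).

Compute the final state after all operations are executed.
{b: -1, c: 4, m: -1}

Step-by-step execution:
Initial: b=-2, c=2, m=-1
After step 1 (HALVE(m)): b=-2, c=2, m=-1
After step 2 (MUL(c, m)): b=-2, c=-2, m=-1
After step 3 (SET(c, 4)): b=-2, c=4, m=-1
After step 4 (INC(b)): b=-1, c=4, m=-1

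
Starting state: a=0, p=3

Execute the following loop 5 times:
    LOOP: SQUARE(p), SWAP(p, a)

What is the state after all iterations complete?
a=6561, p=0

Iteration trace:
Start: a=0, p=3
After iteration 1: a=9, p=0
After iteration 2: a=0, p=9
After iteration 3: a=81, p=0
After iteration 4: a=0, p=81
After iteration 5: a=6561, p=0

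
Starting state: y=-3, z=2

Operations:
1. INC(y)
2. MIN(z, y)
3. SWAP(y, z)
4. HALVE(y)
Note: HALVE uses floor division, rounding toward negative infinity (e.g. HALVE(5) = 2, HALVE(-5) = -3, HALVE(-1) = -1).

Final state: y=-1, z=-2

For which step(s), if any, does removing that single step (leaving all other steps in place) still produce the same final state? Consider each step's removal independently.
Step(s) 3

Testing removal of each single step:
Without step 1: final = y=-2, z=-3 (different)
Without step 2: final = y=1, z=-2 (different)
Without step 3: final = y=-1, z=-2 (same)
Without step 4: final = y=-2, z=-2 (different)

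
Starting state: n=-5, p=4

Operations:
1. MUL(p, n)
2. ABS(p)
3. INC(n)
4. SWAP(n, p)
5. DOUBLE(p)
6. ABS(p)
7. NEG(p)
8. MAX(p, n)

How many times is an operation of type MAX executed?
1

Counting MAX operations:
Step 8: MAX(p, n) ← MAX
Total: 1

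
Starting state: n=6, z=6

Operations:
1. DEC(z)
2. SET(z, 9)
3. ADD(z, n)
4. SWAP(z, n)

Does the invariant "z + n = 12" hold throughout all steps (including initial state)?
No, violated after step 1

The invariant is violated after step 1.

State at each step:
Initial: n=6, z=6
After step 1: n=6, z=5
After step 2: n=6, z=9
After step 3: n=6, z=15
After step 4: n=15, z=6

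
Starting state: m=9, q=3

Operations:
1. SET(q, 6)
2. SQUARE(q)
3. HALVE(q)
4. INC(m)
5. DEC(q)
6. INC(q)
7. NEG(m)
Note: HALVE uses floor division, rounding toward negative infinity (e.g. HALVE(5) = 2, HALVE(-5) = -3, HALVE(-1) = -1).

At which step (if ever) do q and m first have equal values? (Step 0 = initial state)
Never

q and m never become equal during execution.

Comparing values at each step:
Initial: q=3, m=9
After step 1: q=6, m=9
After step 2: q=36, m=9
After step 3: q=18, m=9
After step 4: q=18, m=10
After step 5: q=17, m=10
After step 6: q=18, m=10
After step 7: q=18, m=-10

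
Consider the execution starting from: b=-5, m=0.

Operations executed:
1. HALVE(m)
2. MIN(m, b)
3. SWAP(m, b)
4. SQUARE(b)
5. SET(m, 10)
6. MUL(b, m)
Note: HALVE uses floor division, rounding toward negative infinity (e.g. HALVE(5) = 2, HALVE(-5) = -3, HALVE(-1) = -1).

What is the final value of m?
m = 10

Tracing execution:
Step 1: HALVE(m) → m = 0
Step 2: MIN(m, b) → m = -5
Step 3: SWAP(m, b) → m = -5
Step 4: SQUARE(b) → m = -5
Step 5: SET(m, 10) → m = 10
Step 6: MUL(b, m) → m = 10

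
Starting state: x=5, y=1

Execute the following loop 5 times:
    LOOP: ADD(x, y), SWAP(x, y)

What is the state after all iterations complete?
x=20, y=33

Iteration trace:
Start: x=5, y=1
After iteration 1: x=1, y=6
After iteration 2: x=6, y=7
After iteration 3: x=7, y=13
After iteration 4: x=13, y=20
After iteration 5: x=20, y=33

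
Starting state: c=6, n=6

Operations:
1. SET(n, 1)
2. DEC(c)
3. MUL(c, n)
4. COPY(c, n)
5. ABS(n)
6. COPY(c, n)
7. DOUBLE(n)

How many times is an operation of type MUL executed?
1

Counting MUL operations:
Step 3: MUL(c, n) ← MUL
Total: 1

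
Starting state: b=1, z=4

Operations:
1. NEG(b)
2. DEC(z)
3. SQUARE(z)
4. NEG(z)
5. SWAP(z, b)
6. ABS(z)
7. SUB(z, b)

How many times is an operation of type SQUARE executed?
1

Counting SQUARE operations:
Step 3: SQUARE(z) ← SQUARE
Total: 1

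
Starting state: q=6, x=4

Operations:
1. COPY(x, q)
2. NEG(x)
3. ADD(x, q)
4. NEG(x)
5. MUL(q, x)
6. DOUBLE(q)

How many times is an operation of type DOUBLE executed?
1

Counting DOUBLE operations:
Step 6: DOUBLE(q) ← DOUBLE
Total: 1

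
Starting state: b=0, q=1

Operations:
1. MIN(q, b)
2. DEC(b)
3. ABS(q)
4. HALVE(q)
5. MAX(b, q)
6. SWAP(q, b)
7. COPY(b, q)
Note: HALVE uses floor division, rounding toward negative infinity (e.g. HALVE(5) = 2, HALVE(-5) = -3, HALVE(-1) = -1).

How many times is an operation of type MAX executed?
1

Counting MAX operations:
Step 5: MAX(b, q) ← MAX
Total: 1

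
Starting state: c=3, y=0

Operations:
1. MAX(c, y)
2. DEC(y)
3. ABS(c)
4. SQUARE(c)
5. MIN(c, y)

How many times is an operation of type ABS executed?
1

Counting ABS operations:
Step 3: ABS(c) ← ABS
Total: 1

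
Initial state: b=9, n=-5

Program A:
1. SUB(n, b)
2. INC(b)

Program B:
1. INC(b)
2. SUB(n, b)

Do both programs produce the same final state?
No

Program A final state: b=10, n=-14
Program B final state: b=10, n=-15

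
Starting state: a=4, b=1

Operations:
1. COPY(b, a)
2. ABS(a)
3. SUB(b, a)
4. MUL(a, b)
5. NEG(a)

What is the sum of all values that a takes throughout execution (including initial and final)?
16

Values of a at each step:
Initial: a = 4
After step 1: a = 4
After step 2: a = 4
After step 3: a = 4
After step 4: a = 0
After step 5: a = 0
Sum = 4 + 4 + 4 + 4 + 0 + 0 = 16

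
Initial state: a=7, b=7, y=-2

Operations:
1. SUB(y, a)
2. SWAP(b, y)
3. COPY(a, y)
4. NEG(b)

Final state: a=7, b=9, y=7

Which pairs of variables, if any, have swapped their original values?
None

Comparing initial and final values:
y: -2 → 7
b: 7 → 9
a: 7 → 7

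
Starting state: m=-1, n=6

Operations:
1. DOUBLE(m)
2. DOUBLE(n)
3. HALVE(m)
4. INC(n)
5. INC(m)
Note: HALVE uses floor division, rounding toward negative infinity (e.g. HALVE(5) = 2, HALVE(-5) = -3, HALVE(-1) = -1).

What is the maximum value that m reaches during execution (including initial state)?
0

Values of m at each step:
Initial: m = -1
After step 1: m = -2
After step 2: m = -2
After step 3: m = -1
After step 4: m = -1
After step 5: m = 0 ← maximum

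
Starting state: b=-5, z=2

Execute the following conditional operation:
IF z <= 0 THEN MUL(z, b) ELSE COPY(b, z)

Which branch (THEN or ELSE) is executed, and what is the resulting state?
Branch: ELSE, Final state: b=2, z=2

Evaluating condition: z <= 0
z = 2
Condition is False, so ELSE branch executes
After COPY(b, z): b=2, z=2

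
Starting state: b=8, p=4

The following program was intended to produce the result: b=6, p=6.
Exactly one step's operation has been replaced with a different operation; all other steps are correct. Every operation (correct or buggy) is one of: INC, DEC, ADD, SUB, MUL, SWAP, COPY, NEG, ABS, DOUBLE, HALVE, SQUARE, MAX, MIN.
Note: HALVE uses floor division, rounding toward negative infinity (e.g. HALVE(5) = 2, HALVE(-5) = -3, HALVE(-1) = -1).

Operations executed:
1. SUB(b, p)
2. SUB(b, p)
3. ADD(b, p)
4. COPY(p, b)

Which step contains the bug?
Step 2

Trace with buggy code:
Initial: b=8, p=4
After step 1: b=4, p=4
After step 2: b=0, p=4
After step 3: b=4, p=4
After step 4: b=4, p=4
Actual final b=4, p=4 ≠ expected b=6, p=6.
Step 2 is the only position where a single-operation replacement can produce the expected result.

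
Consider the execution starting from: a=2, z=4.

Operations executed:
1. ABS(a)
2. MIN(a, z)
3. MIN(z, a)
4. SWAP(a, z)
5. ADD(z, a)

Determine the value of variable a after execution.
a = 2

Tracing execution:
Step 1: ABS(a) → a = 2
Step 2: MIN(a, z) → a = 2
Step 3: MIN(z, a) → a = 2
Step 4: SWAP(a, z) → a = 2
Step 5: ADD(z, a) → a = 2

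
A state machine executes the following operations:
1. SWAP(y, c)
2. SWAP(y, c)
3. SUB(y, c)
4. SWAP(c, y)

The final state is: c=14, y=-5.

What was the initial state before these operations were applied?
c=-5, y=9

Working backwards:
Final state: c=14, y=-5
Before step 4 (SWAP(c, y)): c=-5, y=14
Before step 3 (SUB(y, c)): c=-5, y=9
Before step 2 (SWAP(y, c)): c=9, y=-5
Before step 1 (SWAP(y, c)): c=-5, y=9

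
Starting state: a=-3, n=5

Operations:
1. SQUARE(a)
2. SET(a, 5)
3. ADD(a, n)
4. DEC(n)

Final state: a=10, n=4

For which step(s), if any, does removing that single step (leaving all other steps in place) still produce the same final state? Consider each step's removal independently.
Step(s) 1

Testing removal of each single step:
Without step 1: final = a=10, n=4 (same)
Without step 2: final = a=14, n=4 (different)
Without step 3: final = a=5, n=4 (different)
Without step 4: final = a=10, n=5 (different)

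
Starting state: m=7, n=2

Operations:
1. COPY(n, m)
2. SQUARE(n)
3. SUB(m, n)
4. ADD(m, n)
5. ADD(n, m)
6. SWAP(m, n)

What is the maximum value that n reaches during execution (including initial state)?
56

Values of n at each step:
Initial: n = 2
After step 1: n = 7
After step 2: n = 49
After step 3: n = 49
After step 4: n = 49
After step 5: n = 56 ← maximum
After step 6: n = 7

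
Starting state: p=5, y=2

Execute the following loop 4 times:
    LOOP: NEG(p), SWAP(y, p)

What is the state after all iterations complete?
p=5, y=2

Iteration trace:
Start: p=5, y=2
After iteration 1: p=2, y=-5
After iteration 2: p=-5, y=-2
After iteration 3: p=-2, y=5
After iteration 4: p=5, y=2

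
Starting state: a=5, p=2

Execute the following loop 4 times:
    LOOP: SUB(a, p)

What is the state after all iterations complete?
a=-3, p=2

Iteration trace:
Start: a=5, p=2
After iteration 1: a=3, p=2
After iteration 2: a=1, p=2
After iteration 3: a=-1, p=2
After iteration 4: a=-3, p=2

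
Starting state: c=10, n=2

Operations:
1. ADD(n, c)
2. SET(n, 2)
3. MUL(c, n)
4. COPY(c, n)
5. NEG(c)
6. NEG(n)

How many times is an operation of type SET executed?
1

Counting SET operations:
Step 2: SET(n, 2) ← SET
Total: 1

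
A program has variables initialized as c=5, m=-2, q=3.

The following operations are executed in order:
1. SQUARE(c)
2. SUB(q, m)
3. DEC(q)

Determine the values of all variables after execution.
{c: 25, m: -2, q: 4}

Step-by-step execution:
Initial: c=5, m=-2, q=3
After step 1 (SQUARE(c)): c=25, m=-2, q=3
After step 2 (SUB(q, m)): c=25, m=-2, q=5
After step 3 (DEC(q)): c=25, m=-2, q=4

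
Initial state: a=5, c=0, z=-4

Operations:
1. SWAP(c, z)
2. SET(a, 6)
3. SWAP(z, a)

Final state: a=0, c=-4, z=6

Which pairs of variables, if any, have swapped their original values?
None

Comparing initial and final values:
z: -4 → 6
c: 0 → -4
a: 5 → 0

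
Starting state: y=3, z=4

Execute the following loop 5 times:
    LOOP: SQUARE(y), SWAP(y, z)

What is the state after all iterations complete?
y=256, z=6561

Iteration trace:
Start: y=3, z=4
After iteration 1: y=4, z=9
After iteration 2: y=9, z=16
After iteration 3: y=16, z=81
After iteration 4: y=81, z=256
After iteration 5: y=256, z=6561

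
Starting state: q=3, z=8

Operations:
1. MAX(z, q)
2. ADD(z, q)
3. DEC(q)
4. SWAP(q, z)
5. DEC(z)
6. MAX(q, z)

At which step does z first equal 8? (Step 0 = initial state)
Step 0

Tracing z:
Initial: z = 8 ← first occurrence
After step 1: z = 8
After step 2: z = 11
After step 3: z = 11
After step 4: z = 2
After step 5: z = 1
After step 6: z = 1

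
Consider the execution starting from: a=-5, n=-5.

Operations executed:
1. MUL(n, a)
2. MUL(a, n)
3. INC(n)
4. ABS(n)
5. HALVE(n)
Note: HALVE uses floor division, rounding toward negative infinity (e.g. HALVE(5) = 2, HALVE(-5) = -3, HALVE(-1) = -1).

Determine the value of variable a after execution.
a = -125

Tracing execution:
Step 1: MUL(n, a) → a = -5
Step 2: MUL(a, n) → a = -125
Step 3: INC(n) → a = -125
Step 4: ABS(n) → a = -125
Step 5: HALVE(n) → a = -125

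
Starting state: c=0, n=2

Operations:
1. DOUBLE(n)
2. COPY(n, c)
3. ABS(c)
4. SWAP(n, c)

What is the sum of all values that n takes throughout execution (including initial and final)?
6

Values of n at each step:
Initial: n = 2
After step 1: n = 4
After step 2: n = 0
After step 3: n = 0
After step 4: n = 0
Sum = 2 + 4 + 0 + 0 + 0 = 6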